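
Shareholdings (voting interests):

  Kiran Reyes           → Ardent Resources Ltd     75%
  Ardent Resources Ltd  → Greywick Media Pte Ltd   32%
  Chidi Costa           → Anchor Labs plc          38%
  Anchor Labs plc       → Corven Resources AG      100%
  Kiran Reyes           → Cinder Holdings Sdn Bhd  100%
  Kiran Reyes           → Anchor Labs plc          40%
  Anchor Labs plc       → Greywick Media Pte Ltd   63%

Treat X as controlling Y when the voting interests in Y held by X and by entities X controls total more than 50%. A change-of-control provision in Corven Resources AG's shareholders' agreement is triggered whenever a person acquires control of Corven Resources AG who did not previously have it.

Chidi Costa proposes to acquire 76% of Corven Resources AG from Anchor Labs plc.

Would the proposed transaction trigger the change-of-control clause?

Yes

The purchase adds only to Chidi's holdings (Anchor's stake shrinks), so Chidi is the only person who could newly come to control Corven.
Chidi's largest direct stake is 38% in Anchor, which does not meet the threshold, so Chidi controls no company.
Neither Chidi nor any entity Chidi controls holds any voting interest in Corven.
So before the transaction, Chidi does not control Corven.
After the purchase, Chidi holds 76% of Corven directly, and Anchor's stake falls to 24%.
Chidi holds 76% of Corven, so Chidi controls Corven.
Chidi did not control Corven before and does after, so the clause is triggered.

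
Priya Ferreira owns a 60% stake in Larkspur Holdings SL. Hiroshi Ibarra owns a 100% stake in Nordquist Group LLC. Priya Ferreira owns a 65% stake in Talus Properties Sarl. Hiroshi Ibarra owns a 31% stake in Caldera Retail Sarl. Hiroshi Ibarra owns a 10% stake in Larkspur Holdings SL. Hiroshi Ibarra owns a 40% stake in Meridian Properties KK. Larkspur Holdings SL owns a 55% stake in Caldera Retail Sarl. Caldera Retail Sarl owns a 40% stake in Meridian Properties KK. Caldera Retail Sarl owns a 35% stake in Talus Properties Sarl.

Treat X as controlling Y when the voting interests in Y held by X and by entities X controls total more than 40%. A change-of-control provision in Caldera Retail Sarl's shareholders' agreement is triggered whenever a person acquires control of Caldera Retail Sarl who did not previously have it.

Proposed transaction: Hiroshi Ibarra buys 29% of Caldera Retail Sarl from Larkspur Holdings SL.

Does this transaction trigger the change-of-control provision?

Yes

The purchase adds only to Hiroshi's holdings (Larkspur's stake shrinks), so Hiroshi is the only person who could newly come to control Caldera.
Hiroshi holds 100% of Nordquist, so Hiroshi controls Nordquist.
In Caldera, Hiroshi's side holds only 31%, not > 40%.
So before the transaction, Hiroshi does not control Caldera.
After the purchase, Hiroshi's direct stake in Caldera rises to 31% + 29% = 60%, and Larkspur's stake falls to 26%.
Hiroshi holds 60% of Caldera, so Hiroshi controls Caldera.
Hiroshi did not control Caldera before and does after, so the clause is triggered.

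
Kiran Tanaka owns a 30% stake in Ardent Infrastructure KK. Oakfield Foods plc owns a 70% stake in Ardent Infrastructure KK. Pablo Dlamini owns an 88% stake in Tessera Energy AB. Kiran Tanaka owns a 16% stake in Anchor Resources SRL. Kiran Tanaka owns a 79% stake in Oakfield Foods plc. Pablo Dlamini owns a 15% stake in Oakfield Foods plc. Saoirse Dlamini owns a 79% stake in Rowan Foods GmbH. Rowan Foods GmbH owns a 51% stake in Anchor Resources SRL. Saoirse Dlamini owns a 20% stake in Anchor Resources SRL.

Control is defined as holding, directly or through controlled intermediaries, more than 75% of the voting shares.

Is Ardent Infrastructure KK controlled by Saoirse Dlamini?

Saoirse holds 79% of Rowan, so Saoirse controls Rowan.
Neither Saoirse nor any entity Saoirse controls holds any voting interest in Ardent.
So Saoirse does not control Ardent.

No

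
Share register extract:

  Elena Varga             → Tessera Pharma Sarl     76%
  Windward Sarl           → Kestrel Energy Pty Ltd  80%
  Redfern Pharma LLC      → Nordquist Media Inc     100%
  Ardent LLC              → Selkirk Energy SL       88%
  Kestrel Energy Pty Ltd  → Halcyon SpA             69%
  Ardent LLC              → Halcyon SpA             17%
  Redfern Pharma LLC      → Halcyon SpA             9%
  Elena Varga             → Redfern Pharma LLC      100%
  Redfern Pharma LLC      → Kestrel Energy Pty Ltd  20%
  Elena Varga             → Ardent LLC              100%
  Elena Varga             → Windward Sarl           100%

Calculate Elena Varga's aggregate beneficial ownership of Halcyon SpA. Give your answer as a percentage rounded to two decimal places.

95.00%

Elena reaches Halcyon along 4 paths.
Via Redfern → Kestrel: 100% × 20% × 69% = 13.8%.
Via Windward → Kestrel: 100% × 80% × 69% = 55.2%.
Via Redfern: 100% × 9% = 9%.
Via Ardent: 100% × 17% = 17%.
Total: 13.8% + 55.2% + 9% + 17% = 95%.
Rounded: 95.00%.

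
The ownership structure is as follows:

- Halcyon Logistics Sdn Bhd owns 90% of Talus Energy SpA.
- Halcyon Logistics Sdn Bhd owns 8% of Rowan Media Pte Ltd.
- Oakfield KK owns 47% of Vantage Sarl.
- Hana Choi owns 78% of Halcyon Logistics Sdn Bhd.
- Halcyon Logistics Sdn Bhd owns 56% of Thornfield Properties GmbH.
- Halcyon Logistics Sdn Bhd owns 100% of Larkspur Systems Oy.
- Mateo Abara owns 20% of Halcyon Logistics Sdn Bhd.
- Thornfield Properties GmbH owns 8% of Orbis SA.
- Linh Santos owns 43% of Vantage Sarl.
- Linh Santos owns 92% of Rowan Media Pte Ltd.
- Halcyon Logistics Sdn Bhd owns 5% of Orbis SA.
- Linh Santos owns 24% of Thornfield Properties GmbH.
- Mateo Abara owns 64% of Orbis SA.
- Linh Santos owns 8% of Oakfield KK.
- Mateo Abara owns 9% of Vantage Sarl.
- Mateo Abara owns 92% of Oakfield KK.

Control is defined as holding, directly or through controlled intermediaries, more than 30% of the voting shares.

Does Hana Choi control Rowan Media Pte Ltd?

No

Hana holds 78% of Halcyon, so Hana controls Halcyon.
Halcyon holds 90% of Talus, so Hana controls Talus.
Halcyon holds 100% of Larkspur, so Hana controls Larkspur.
Halcyon holds 56% of Thornfield, so Hana controls Thornfield.
In Rowan, Hana's side holds only 8%, not > 30%.
So Hana does not control Rowan.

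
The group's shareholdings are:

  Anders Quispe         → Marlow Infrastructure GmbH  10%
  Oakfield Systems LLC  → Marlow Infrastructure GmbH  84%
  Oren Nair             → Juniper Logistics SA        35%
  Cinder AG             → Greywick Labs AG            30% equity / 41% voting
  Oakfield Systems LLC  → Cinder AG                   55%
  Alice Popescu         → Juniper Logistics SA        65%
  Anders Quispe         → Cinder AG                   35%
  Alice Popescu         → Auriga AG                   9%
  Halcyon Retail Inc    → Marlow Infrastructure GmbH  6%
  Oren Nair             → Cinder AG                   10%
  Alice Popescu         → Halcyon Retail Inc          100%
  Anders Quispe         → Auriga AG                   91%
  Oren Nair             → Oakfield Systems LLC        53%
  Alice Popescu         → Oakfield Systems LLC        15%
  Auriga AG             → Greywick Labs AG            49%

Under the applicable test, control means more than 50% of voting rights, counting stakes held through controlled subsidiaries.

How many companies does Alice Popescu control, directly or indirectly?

Alice holds 100% of Halcyon, so Alice controls Halcyon.
Alice holds 65% of Juniper, so Alice controls Juniper.
No other company's threshold is met.
Alice controls 2 companies.

2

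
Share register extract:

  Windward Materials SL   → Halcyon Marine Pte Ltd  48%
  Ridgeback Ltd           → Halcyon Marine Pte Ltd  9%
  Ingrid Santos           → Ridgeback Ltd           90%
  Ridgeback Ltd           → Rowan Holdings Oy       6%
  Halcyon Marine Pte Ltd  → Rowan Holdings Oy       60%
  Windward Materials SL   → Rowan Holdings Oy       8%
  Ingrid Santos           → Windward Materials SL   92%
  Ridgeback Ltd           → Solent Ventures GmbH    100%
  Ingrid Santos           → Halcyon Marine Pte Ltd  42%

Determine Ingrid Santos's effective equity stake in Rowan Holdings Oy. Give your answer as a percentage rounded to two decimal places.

69.32%

Ingrid reaches Rowan along 5 paths.
Via Halcyon: 42% × 60% = 25.2%.
Via Windward → Halcyon: 92% × 48% × 60% = 26.496%.
Via Ridgeback → Halcyon: 90% × 9% × 60% = 4.86%.
Via Windward: 92% × 8% = 7.36%.
Via Ridgeback: 90% × 6% = 5.4%.
Total: 25.2% + 26.496% + 4.86% + 7.36% + 5.4% = 69.316%.
Rounded: 69.32%.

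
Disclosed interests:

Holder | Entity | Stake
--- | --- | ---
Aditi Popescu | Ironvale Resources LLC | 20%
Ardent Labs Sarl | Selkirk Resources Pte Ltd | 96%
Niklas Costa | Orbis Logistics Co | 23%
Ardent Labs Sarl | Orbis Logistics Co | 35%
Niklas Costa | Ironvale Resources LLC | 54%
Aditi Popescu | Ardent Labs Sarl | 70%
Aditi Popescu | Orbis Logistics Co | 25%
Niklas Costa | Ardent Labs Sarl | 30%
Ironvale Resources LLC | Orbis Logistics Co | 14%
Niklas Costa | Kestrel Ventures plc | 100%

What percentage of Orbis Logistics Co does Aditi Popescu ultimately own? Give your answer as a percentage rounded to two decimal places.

52.30%

Aditi reaches Orbis along 3 paths.
Via Ardent: 70% × 35% = 24.5%.
Direct stake: 25% = 25%.
Via Ironvale: 20% × 14% = 2.8%.
Total: 24.5% + 25% + 2.8% = 52.3%.
Rounded: 52.30%.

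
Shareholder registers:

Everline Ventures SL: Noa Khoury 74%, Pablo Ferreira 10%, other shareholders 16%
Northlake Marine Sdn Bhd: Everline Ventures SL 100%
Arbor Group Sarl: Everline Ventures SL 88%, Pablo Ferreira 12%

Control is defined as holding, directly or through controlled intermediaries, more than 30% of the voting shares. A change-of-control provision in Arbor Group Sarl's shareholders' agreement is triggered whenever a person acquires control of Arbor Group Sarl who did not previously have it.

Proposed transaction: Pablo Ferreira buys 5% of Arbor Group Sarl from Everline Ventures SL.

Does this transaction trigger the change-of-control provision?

No

The purchase adds only to Pablo's holdings (Everline's stake shrinks), so Pablo is the only person who could newly come to control Arbor.
Pablo's largest direct stake is 12% in Arbor, which does not meet the threshold, so Pablo controls no company.
In Arbor, Pablo's side holds only 12%, not > 30%.
So before the transaction, Pablo does not control Arbor.
After the purchase, Pablo's direct stake in Arbor rises to 12% + 5% = 17%, and Everline's stake falls to 83%.
After the transaction, Pablo's side holds 17% of Arbor, not > 30%, so Pablo still does not control Arbor.
No new person acquires control, so the clause is not triggered.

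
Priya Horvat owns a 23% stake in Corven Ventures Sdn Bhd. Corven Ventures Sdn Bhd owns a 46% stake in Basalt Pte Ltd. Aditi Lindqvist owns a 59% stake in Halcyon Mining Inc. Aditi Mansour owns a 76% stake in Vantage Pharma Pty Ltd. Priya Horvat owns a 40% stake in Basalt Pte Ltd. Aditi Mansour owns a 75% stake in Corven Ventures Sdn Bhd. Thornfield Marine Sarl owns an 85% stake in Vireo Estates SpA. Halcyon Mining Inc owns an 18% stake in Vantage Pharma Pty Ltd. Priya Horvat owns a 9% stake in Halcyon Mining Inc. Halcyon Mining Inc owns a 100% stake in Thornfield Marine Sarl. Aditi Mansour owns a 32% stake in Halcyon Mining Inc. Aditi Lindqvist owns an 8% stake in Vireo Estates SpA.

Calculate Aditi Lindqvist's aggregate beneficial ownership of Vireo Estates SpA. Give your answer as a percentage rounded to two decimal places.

58.15%

Aditi Lindqvist reaches Vireo along 2 paths.
Via Halcyon → Thornfield: 59% × 100% × 85% = 50.15%.
Direct stake: 8% = 8%.
Total: 50.15% + 8% = 58.15%.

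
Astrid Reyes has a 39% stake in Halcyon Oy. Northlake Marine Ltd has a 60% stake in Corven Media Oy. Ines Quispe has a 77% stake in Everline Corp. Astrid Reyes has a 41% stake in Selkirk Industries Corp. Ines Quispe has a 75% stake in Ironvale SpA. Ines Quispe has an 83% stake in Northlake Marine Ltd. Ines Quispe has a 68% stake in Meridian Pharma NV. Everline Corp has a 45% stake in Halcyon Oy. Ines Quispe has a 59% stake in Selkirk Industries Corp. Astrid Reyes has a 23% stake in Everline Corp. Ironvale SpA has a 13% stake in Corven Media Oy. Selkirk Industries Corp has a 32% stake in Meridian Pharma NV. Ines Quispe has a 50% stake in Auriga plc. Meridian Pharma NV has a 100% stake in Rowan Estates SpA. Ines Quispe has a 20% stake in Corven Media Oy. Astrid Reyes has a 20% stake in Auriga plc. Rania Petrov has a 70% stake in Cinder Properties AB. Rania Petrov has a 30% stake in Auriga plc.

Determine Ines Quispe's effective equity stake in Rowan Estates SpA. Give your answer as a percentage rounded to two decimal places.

Ines reaches Rowan along 2 paths.
Via Selkirk → Meridian: 59% × 32% × 100% = 18.88%.
Via Meridian: 68% × 100% = 68%.
Total: 18.88% + 68% = 86.88%.

86.88%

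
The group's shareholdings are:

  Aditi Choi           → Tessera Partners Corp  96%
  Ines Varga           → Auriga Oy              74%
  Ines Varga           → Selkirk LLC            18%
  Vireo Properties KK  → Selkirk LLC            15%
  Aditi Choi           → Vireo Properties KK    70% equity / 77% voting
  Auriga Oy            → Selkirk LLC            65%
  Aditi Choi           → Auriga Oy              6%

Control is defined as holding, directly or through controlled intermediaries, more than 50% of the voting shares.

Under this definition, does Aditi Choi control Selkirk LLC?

No

Aditi holds 77% of Vireo, so Aditi controls Vireo.
Aditi holds 96% of Tessera, so Aditi controls Tessera.
In Selkirk, Aditi's side holds only 15%, not > 50%.
So Aditi does not control Selkirk.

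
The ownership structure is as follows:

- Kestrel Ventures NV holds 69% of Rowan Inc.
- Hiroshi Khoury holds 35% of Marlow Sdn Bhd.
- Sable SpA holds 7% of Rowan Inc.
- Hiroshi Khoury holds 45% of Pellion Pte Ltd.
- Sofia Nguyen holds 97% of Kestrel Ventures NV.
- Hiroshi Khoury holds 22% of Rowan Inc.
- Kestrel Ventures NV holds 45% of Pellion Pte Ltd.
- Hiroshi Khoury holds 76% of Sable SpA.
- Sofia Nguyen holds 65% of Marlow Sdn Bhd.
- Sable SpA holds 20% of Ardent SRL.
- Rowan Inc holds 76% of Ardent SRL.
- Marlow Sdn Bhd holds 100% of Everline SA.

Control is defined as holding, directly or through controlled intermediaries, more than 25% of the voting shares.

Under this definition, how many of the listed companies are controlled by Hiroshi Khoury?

Hiroshi holds 35% of Marlow, so Hiroshi controls Marlow.
Hiroshi holds 76% of Sable, so Hiroshi controls Sable.
Sable and Hiroshi together hold 7% + 22% = 29% of Rowan, so Hiroshi controls Rowan.
Hiroshi holds 45% of Pellion, so Hiroshi controls Pellion.
Marlow holds 100% of Everline, so Hiroshi controls Everline.
Sable and Rowan together hold 20% + 76% = 96% of Ardent, so Hiroshi controls Ardent.
No other company's threshold is met.
Hiroshi controls 6 companies.

6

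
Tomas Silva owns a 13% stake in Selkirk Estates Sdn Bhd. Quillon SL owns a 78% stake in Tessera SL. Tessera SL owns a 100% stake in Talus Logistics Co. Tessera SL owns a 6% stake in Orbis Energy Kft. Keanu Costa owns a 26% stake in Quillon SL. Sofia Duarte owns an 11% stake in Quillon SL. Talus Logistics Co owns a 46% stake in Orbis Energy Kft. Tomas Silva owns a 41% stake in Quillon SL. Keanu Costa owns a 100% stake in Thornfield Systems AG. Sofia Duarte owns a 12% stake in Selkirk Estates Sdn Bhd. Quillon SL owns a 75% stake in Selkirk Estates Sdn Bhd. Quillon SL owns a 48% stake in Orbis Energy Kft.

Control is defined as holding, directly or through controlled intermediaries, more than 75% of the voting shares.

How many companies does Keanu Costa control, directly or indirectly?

Keanu holds 100% of Thornfield, so Keanu controls Thornfield.
No other company's threshold is met.
Keanu controls 1 company.

1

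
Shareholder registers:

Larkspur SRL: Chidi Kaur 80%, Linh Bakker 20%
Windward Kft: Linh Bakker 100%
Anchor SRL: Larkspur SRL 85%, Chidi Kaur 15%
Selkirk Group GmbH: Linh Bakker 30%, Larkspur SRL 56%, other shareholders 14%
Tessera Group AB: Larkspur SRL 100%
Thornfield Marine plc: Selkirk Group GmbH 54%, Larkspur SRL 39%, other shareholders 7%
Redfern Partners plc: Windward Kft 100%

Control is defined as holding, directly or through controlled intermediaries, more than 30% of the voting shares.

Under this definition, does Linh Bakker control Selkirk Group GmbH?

Linh holds 100% of Windward, so Linh controls Windward.
Windward holds 100% of Redfern, so Linh controls Redfern.
In Selkirk, Linh's side holds only 30%, not > 30%.
So Linh does not control Selkirk.

No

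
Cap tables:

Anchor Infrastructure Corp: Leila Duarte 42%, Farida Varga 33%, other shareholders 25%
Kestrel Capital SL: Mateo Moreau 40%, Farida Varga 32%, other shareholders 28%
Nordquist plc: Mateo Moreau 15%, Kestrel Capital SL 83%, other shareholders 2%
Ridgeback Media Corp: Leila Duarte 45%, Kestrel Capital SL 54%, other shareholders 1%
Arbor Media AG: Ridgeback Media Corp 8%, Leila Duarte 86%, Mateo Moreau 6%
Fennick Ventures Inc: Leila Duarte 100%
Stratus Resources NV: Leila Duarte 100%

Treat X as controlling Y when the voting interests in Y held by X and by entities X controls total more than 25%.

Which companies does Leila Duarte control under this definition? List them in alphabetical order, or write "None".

Anchor Infrastructure Corp, Arbor Media AG, Fennick Ventures Inc, Ridgeback Media Corp, Stratus Resources NV

Leila holds 42% of Anchor, so Leila controls Anchor.
Leila holds 45% of Ridgeback, so Leila controls Ridgeback.
Ridgeback and Leila together hold 8% + 86% = 94% of Arbor, so Leila controls Arbor.
Leila holds 100% of Fennick, so Leila controls Fennick.
Leila holds 100% of Stratus, so Leila controls Stratus.
No other company's threshold is met.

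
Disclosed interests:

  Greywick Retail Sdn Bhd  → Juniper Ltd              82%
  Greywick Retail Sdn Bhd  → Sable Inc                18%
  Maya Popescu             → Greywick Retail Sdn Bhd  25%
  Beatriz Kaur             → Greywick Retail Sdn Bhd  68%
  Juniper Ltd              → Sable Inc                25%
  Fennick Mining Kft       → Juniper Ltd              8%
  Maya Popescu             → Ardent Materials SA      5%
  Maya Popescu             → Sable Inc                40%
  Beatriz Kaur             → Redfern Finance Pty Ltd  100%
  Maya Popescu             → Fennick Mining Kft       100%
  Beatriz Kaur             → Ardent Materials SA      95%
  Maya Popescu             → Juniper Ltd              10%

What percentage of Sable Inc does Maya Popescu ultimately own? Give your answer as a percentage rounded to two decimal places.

54.13%

Maya reaches Sable along 5 paths.
Via Greywick: 25% × 18% = 4.5%.
Via Juniper: 10% × 25% = 2.5%.
Via Fennick → Juniper: 100% × 8% × 25% = 2%.
Via Greywick → Juniper: 25% × 82% × 25% = 5.125%.
Direct stake: 40% = 40%.
Total: 4.5% + 2.5% + 2% + 5.125% + 40% = 54.125%.
Rounded: 54.13%.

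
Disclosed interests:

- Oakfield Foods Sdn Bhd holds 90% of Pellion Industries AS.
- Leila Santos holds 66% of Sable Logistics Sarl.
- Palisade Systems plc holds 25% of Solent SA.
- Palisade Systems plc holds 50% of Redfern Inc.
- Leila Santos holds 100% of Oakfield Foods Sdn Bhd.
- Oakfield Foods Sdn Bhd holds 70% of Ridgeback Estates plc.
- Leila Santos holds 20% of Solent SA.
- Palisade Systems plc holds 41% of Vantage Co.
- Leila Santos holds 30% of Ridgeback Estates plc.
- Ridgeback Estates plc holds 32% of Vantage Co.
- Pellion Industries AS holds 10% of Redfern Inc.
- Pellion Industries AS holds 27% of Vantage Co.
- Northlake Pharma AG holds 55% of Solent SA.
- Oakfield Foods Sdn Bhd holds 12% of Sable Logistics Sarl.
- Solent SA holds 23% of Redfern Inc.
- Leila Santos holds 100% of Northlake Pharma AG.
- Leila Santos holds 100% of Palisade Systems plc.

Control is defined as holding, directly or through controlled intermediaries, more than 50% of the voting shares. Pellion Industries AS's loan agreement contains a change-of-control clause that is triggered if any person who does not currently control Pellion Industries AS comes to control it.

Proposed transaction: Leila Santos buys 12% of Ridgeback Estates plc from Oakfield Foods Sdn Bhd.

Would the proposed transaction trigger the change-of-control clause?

No

The purchase adds only to Leila's holdings (Oakfield's stake shrinks), so Leila is the only person who could newly come to control Pellion.
Leila holds 100% of Oakfield, so Leila controls Oakfield.
Oakfield holds 90% of Pellion, so Leila controls Pellion.
So Leila already controls Pellion before the transaction.
After the purchase, Leila's direct stake in Ridgeback rises to 30% + 12% = 42%, and Oakfield's stake falls to 58%.
Leila controlled Pellion already, so this is not a new person acquiring control; every other person's position is unchanged or reduced.
No new person acquires control, so the clause is not triggered.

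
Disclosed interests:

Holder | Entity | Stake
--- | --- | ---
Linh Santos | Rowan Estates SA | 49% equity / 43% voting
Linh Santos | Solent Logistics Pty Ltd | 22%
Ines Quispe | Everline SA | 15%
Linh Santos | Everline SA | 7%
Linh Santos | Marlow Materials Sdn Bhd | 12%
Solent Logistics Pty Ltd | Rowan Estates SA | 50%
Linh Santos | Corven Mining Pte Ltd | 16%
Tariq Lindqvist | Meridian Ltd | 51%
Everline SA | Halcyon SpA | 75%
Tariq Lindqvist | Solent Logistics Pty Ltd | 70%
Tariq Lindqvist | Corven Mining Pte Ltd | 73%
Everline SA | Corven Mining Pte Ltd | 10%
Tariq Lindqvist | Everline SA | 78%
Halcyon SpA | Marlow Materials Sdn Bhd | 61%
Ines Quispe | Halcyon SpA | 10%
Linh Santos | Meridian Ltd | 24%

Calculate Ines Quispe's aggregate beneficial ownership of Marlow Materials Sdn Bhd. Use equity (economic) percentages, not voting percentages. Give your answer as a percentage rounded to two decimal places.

12.96%

Ines reaches Marlow along 2 paths.
Via Halcyon: 10% × 61% = 6.1%.
Via Everline → Halcyon: 15% × 75% × 61% = 6.8625%.
Total: 6.1% + 6.8625% = 12.9625%.
Rounded: 12.96%.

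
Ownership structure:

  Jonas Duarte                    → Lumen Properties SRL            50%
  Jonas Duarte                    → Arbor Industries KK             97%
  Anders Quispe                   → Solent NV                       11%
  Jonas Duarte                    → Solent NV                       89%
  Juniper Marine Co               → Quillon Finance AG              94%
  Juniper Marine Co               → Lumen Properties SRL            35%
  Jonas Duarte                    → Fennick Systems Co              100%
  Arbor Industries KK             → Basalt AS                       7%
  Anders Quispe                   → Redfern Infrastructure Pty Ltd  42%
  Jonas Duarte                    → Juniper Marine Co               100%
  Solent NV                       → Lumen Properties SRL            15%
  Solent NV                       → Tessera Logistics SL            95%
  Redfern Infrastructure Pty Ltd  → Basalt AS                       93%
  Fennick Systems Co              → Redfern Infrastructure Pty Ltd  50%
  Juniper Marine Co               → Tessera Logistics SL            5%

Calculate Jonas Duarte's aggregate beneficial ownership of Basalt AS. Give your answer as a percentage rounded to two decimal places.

53.29%

Jonas reaches Basalt along 2 paths.
Via Arbor: 97% × 7% = 6.79%.
Via Fennick → Redfern: 100% × 50% × 93% = 46.5%.
Total: 6.79% + 46.5% = 53.29%.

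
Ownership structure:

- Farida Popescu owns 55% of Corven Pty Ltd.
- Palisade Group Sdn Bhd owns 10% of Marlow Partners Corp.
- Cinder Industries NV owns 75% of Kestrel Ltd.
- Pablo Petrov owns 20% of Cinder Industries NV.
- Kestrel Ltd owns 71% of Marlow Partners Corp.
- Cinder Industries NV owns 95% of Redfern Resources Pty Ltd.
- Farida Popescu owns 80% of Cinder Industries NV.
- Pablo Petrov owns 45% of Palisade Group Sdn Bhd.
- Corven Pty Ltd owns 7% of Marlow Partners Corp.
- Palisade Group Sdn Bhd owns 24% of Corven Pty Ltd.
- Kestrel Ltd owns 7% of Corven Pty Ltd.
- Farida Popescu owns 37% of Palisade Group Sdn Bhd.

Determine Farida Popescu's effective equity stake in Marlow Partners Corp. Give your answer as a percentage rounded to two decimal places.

Farida reaches Marlow along 5 paths.
Via Palisade: 37% × 10% = 3.7%.
Via Cinder → Kestrel: 80% × 75% × 71% = 42.6%.
Via Palisade → Corven: 37% × 24% × 7% = 0.6216%.
Via Corven: 55% × 7% = 3.85%.
Via Cinder → Kestrel → Corven: 80% × 75% × 7% × 7% = 0.294%.
Total: 3.7% + 42.6% + 0.6216% + 3.85% + 0.294% = 51.0656%.
Rounded: 51.07%.

51.07%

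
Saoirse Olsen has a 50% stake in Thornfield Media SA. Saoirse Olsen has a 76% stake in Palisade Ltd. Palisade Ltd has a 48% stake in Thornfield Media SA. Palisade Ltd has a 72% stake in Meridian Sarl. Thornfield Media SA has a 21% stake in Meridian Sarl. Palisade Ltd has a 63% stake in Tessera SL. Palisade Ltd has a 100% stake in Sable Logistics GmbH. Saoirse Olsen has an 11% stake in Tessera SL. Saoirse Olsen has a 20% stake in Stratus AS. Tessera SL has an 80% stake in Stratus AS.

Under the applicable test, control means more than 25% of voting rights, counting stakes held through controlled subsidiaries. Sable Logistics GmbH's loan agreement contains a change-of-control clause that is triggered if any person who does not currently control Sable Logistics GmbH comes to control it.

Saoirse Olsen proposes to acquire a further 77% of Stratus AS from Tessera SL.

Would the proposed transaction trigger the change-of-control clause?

No

The purchase adds only to Saoirse's holdings (Tessera's stake shrinks), so Saoirse is the only person who could newly come to control Sable.
Saoirse holds 76% of Palisade, so Saoirse controls Palisade.
Palisade holds 100% of Sable, so Saoirse controls Sable.
So Saoirse already controls Sable before the transaction.
After the purchase, Saoirse's direct stake in Stratus rises to 20% + 77% = 97%, and Tessera's stake falls to 3%.
Saoirse controlled Sable already, so this is not a new person acquiring control; every other person's position is unchanged or reduced.
No new person acquires control, so the clause is not triggered.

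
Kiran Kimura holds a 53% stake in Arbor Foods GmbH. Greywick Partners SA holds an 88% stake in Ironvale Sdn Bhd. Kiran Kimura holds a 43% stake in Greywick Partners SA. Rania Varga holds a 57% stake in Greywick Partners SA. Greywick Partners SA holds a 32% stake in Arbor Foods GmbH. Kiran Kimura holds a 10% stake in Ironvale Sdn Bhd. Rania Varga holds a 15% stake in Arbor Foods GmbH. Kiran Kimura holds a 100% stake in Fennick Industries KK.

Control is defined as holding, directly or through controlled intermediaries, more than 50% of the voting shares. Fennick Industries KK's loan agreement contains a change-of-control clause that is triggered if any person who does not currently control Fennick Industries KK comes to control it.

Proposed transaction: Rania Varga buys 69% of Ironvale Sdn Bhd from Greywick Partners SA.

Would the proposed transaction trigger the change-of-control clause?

The purchase adds only to Rania's holdings (Greywick's stake shrinks), so Rania is the only person who could newly come to control Fennick.
Rania holds 57% of Greywick, so Rania controls Greywick.
Greywick holds 88% of Ironvale, so Rania controls Ironvale.
Neither Rania nor any entity Rania controls holds any voting interest in Fennick.
So before the transaction, Rania does not control Fennick.
After the purchase, Rania holds 69% of Ironvale directly, and Greywick's stake falls to 19%.
Greywick and Rania together hold 19% + 69% = 88% of Ironvale, so Rania controls Ironvale.
After the transaction, neither Rania nor any entity Rania controls holds a voting interest in Fennick, so Rania still does not control it.
No new person acquires control, so the clause is not triggered.

No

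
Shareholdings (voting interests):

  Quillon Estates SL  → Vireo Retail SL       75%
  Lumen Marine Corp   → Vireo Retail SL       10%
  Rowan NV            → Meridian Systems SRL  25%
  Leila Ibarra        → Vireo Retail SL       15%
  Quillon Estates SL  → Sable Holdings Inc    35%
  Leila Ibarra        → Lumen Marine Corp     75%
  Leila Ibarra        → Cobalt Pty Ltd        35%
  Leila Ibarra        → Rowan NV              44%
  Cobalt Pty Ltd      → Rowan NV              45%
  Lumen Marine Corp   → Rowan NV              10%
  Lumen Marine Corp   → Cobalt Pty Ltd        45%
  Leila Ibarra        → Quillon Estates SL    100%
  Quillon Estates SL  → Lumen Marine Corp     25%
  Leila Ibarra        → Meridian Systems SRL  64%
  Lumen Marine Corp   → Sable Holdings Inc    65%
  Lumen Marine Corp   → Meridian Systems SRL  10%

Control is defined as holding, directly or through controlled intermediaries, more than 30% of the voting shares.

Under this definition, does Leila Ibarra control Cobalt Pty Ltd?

Yes

Leila holds 100% of Quillon, so Leila controls Quillon.
Quillon and Leila together hold 25% + 75% = 100% of Lumen, so Leila controls Lumen.
Leila and Lumen together hold 35% + 45% = 80% of Cobalt, so Leila controls Cobalt.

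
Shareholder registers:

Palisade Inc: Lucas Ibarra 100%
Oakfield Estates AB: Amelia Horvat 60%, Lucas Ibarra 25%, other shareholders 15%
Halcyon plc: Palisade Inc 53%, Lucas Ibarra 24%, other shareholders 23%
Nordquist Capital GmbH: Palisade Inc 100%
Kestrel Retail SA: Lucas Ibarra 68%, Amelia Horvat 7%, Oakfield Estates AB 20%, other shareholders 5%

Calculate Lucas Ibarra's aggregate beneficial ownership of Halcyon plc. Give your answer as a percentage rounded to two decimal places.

Lucas reaches Halcyon along 2 paths.
Via Palisade: 100% × 53% = 53%.
Direct stake: 24% = 24%.
Total: 53% + 24% = 77%.
Rounded: 77.00%.

77.00%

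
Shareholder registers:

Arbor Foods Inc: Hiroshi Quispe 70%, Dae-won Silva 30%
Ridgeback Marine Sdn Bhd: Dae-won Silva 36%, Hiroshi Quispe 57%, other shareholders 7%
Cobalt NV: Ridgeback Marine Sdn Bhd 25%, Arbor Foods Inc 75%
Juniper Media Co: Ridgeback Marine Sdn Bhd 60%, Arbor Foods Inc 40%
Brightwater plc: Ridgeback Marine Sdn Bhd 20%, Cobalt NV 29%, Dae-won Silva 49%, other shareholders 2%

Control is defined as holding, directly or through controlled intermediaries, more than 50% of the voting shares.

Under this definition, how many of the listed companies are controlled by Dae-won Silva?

Dae-won's largest direct stake is 49% in Brightwater, which does not meet the threshold.
Dae-won controls 0 companies.

0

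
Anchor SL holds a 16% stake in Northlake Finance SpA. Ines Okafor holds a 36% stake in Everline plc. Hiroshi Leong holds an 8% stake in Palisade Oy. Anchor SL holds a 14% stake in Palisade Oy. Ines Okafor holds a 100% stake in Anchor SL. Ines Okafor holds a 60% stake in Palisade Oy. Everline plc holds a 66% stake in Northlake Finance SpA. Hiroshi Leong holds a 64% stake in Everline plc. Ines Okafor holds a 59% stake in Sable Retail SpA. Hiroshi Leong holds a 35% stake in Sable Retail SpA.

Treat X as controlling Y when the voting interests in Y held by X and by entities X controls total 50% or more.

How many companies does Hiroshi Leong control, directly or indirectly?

Hiroshi holds 64% of Everline, so Hiroshi controls Everline.
Everline holds 66% of Northlake, so Hiroshi controls Northlake.
No other company's threshold is met.
Hiroshi controls 2 companies.

2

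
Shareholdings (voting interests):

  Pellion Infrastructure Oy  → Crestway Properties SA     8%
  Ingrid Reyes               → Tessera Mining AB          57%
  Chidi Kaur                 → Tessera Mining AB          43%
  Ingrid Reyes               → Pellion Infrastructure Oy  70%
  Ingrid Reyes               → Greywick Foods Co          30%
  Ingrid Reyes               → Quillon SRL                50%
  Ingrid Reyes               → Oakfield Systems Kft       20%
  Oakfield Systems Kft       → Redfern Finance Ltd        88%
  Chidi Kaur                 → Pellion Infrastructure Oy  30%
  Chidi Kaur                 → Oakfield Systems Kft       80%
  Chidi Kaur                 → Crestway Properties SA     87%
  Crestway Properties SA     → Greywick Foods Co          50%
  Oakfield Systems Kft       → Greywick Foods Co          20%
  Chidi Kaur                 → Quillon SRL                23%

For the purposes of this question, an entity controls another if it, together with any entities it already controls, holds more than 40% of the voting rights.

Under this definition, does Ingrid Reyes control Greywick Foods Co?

Ingrid holds 57% of Tessera, so Ingrid controls Tessera.
Ingrid holds 70% of Pellion, so Ingrid controls Pellion.
Ingrid holds 50% of Quillon, so Ingrid controls Quillon.
In Greywick, Ingrid's side holds only 30%, not > 40%.
So Ingrid does not control Greywick.

No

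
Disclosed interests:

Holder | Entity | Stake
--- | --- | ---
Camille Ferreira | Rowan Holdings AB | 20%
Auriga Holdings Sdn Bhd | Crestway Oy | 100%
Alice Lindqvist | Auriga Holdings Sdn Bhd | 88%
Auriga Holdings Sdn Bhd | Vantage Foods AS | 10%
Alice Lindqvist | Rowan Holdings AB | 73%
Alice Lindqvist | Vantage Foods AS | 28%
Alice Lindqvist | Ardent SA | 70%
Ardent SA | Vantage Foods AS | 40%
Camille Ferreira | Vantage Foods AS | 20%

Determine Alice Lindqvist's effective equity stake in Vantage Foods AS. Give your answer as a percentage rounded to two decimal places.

64.80%

Alice reaches Vantage along 3 paths.
Via Auriga: 88% × 10% = 8.8%.
Via Ardent: 70% × 40% = 28%.
Direct stake: 28% = 28%.
Total: 8.8% + 28% + 28% = 64.8%.
Rounded: 64.80%.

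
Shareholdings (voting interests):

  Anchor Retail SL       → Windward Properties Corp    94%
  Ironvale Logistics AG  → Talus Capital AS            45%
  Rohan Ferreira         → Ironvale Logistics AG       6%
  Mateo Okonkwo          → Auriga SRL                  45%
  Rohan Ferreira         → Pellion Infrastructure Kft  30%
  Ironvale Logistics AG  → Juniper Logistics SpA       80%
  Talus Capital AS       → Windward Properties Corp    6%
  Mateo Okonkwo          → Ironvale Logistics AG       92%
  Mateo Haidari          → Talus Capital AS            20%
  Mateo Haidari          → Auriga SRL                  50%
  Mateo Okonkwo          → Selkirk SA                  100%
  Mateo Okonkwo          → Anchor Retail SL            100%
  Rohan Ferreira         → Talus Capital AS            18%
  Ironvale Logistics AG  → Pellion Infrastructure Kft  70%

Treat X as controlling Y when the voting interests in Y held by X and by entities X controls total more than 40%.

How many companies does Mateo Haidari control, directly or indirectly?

Mateo Haidari holds 50% of Auriga, so Mateo Haidari controls Auriga.
No other company's threshold is met.
Mateo Haidari controls 1 company.

1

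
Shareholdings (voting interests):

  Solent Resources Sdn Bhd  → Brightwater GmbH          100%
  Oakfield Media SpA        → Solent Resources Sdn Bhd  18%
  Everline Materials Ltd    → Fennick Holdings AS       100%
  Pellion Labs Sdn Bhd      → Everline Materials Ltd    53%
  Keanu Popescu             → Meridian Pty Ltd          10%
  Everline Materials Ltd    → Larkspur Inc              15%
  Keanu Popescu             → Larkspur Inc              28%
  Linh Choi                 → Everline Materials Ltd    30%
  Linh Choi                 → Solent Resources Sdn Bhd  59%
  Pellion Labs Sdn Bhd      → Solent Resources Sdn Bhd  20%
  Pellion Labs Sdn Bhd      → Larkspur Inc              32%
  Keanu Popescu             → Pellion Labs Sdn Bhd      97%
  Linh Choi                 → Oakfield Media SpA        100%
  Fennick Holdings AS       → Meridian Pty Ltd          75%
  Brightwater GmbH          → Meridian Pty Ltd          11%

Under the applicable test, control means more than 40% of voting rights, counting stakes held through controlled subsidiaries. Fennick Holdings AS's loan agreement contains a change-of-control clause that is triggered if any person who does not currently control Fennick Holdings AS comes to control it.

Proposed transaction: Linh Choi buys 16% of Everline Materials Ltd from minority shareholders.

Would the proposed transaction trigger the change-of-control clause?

The purchase changes only Linh's holdings, so Linh is the only person who could newly come to control Fennick.
Linh holds 100% of Oakfield, so Linh controls Oakfield.
Linh and Oakfield together hold 59% + 18% = 77% of Solent, so Linh controls Solent.
Solent holds 100% of Brightwater, so Linh controls Brightwater.
Neither Linh nor any entity Linh controls holds any voting interest in Fennick.
So before the transaction, Linh does not control Fennick.
After the purchase, Linh's direct stake in Everline rises to 30% + 16% = 46%.
Linh holds 46% of Everline, so Linh controls Everline.
Everline holds 100% of Fennick, so Linh controls Fennick.
Linh did not control Fennick before and does after, so the clause is triggered.

Yes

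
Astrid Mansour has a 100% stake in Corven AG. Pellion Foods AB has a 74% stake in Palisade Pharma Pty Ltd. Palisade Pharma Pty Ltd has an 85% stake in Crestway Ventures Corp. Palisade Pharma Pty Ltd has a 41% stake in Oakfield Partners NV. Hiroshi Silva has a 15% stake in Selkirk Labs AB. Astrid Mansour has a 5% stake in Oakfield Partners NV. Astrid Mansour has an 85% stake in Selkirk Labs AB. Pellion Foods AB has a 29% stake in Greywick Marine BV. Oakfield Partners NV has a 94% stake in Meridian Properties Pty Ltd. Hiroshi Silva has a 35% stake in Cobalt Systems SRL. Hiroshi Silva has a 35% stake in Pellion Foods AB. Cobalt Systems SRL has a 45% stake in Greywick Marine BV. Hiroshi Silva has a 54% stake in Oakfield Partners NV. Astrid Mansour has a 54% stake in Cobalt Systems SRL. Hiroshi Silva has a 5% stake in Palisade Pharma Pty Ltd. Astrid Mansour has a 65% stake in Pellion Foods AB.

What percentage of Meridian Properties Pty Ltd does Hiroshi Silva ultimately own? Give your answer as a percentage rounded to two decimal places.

62.67%

Hiroshi reaches Meridian along 3 paths.
Via Oakfield: 54% × 94% = 50.76%.
Via Palisade → Oakfield: 5% × 41% × 94% = 1.927%.
Via Pellion → Palisade → Oakfield: 35% × 74% × 41% × 94% = 9.98186%.
Total: 50.76% + 1.927% + 9.98186% = 62.66886%.
Rounded: 62.67%.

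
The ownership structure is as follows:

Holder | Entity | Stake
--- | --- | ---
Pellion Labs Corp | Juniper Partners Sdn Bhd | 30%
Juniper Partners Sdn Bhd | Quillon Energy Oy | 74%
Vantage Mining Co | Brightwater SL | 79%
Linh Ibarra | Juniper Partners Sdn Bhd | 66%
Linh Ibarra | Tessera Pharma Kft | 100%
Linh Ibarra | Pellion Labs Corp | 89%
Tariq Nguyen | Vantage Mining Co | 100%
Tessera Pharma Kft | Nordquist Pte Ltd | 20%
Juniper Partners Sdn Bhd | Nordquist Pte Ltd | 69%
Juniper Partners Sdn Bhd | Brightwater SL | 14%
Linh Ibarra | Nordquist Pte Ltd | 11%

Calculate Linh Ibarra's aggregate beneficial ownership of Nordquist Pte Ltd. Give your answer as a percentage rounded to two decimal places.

94.96%

Linh reaches Nordquist along 4 paths.
Via Pellion → Juniper: 89% × 30% × 69% = 18.423%.
Via Juniper: 66% × 69% = 45.54%.
Direct stake: 11% = 11%.
Via Tessera: 100% × 20% = 20%.
Total: 18.423% + 45.54% + 11% + 20% = 94.963%.
Rounded: 94.96%.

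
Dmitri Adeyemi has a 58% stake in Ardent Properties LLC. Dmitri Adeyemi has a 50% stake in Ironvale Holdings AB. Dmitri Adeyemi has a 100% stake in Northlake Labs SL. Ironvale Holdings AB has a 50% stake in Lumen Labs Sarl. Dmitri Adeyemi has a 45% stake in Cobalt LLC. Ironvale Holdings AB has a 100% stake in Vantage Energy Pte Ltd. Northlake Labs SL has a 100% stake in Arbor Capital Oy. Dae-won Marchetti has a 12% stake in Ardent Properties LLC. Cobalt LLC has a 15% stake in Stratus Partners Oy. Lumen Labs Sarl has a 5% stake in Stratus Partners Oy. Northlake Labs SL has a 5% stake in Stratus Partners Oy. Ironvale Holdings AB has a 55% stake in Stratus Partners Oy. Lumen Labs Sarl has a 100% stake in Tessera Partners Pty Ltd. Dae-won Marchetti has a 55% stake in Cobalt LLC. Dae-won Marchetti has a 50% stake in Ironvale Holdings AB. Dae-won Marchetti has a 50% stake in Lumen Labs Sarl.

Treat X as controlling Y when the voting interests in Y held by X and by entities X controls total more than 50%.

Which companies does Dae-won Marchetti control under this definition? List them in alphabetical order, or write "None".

Cobalt LLC

Dae-won holds 55% of Cobalt, so Dae-won controls Cobalt.
No other company's threshold is met.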